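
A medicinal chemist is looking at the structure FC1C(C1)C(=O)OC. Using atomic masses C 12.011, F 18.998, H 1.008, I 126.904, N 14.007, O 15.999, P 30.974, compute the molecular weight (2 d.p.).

118.11 g/mol

First, the molecular formula is C5H7FO2 (counting implicit H from valence).
  C: 5 × 12.011 = 60.055
  F: 1 × 18.998 = 18.998
  H: 7 × 1.008 = 7.056
  O: 2 × 15.999 = 31.998
Sum: 5×12.011 + 1×18.998 + 7×1.008 + 2×15.999 = 118.107 → 118.11 g/mol.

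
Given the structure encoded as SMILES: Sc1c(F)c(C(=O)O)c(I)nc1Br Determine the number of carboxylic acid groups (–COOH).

1

The carboxylic acid motif appears at heavy-atom position 6 in the SMILES.
Other groups present: 1 thiol.
Carboxylic acid count: 1.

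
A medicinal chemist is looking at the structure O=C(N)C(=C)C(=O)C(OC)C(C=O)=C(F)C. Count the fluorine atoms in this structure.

Scan the SMILES for F atoms (remember two-letter symbols like Cl and Br are single atoms).
Fluorine count: 1.

1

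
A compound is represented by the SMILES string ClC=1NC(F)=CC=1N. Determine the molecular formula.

Walk through each heavy atom and fill implicit hydrogens from standard valence (C 4, N 3, O 2, S 2, halogen 1):
  atom 1: Cl (halogen, monovalent) → 0 H
  atom 2: C, bond orders sum to 4 (valence 4) → 0 H
  atom 3: N, bond orders sum to 2 (valence 3) → 1 H
  atom 4: C, bond orders sum to 4 (valence 4) → 0 H
  atom 5: F (halogen, monovalent) → 0 H
  atom 6: C, bond orders sum to 3 (valence 4) → 1 H
  atom 7: C, bond orders sum to 4 (valence 4) → 0 H
  atom 8: N, bond orders sum to 1 (valence 3) → 2 H
Totals → C:4, H:4, Cl:1, F:1, N:2.

C4H4ClFN2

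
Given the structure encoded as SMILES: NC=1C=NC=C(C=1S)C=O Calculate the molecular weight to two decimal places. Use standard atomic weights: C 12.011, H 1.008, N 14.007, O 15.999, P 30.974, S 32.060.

154.19 g/mol

First, the molecular formula is C6H6N2OS (counting implicit H from valence).
  C: 6 × 12.011 = 72.066
  H: 6 × 1.008 = 6.048
  N: 2 × 14.007 = 28.014
  O: 1 × 15.999 = 15.999
  S: 1 × 32.060 = 32.060
Sum: 6×12.011 + 6×1.008 + 2×14.007 + 1×15.999 + 1×32.060 = 154.187 → 154.19 g/mol.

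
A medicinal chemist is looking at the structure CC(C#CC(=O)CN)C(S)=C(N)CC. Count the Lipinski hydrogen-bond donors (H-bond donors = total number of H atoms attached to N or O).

4

Donors: find every N or O and count the H atoms it carries.
  atom 6 (O): bond orders sum to 2 → 0 H
  atom 8 (N): bond orders sum to 1 → 2 H
  atom 12 (N): bond orders sum to 1 → 2 H
Lipinski HBD = 4.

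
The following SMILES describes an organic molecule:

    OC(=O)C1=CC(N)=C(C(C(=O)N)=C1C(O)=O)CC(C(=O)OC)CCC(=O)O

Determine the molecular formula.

C16H18N2O9

Walk through each heavy atom and fill implicit hydrogens from standard valence (C 4, N 3, O 2, S 2, halogen 1):
  atom 1: O, bond orders sum to 1 (valence 2) → 1 H
  atom 2: C, bond orders sum to 4 (valence 4) → 0 H
  atom 3: O, bond orders sum to 2 (valence 2) → 0 H
  atom 4: C, bond orders sum to 4 (valence 4) → 0 H
  atom 5: C, bond orders sum to 3 (valence 4) → 1 H
  atom 6: C, bond orders sum to 4 (valence 4) → 0 H
  atom 7: N, bond orders sum to 1 (valence 3) → 2 H
  atom 8: C, bond orders sum to 4 (valence 4) → 0 H
  atom 9: C, bond orders sum to 4 (valence 4) → 0 H
  atom 10: C, bond orders sum to 4 (valence 4) → 0 H
  atom 11: O, bond orders sum to 2 (valence 2) → 0 H
  atom 12: N, bond orders sum to 1 (valence 3) → 2 H
  atom 13: C, bond orders sum to 4 (valence 4) → 0 H
  atom 14: C, bond orders sum to 4 (valence 4) → 0 H
  atom 15: O, bond orders sum to 1 (valence 2) → 1 H
  atom 16: O, bond orders sum to 2 (valence 2) → 0 H
  atom 17: C, bond orders sum to 2 (valence 4) → 2 H
  atom 18: C, bond orders sum to 3 (valence 4) → 1 H
  atom 19: C, bond orders sum to 4 (valence 4) → 0 H
  atom 20: O, bond orders sum to 2 (valence 2) → 0 H
  atom 21: O, bond orders sum to 2 (valence 2) → 0 H
  atom 22: C, bond orders sum to 1 (valence 4) → 3 H
  atom 23: C, bond orders sum to 2 (valence 4) → 2 H
  atom 24: C, bond orders sum to 2 (valence 4) → 2 H
  atom 25: C, bond orders sum to 4 (valence 4) → 0 H
  atom 26: O, bond orders sum to 2 (valence 2) → 0 H
  atom 27: O, bond orders sum to 1 (valence 2) → 1 H
Totals → C:16, H:18, N:2, O:9.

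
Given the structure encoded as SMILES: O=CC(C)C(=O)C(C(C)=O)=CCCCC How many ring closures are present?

0

In SMILES, each pair of matching ring-closure digits denotes one ring-closing bond; the number of such bonds equals the number of independent rings.
Ring-closure bonds here: 0.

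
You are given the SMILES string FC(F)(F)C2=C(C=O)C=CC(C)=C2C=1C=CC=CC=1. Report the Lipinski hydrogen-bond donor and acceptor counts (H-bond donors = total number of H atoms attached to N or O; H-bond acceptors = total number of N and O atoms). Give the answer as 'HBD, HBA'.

Donors: find every N or O and count the H atoms it carries.
  atom 8 (O): bond orders sum to 2 → 0 H
Lipinski HBD = 0.
Acceptors: N atoms = 0, O atoms = 1 → HBA = 1.

0, 1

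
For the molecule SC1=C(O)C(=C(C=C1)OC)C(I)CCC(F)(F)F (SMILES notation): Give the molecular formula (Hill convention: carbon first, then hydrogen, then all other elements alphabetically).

Walk through each heavy atom and fill implicit hydrogens from standard valence (C 4, N 3, O 2, S 2, halogen 1):
  atom 1: S, bond orders sum to 1 (valence 2) → 1 H
  atom 2: C, bond orders sum to 4 (valence 4) → 0 H
  atom 3: C, bond orders sum to 4 (valence 4) → 0 H
  atom 4: O, bond orders sum to 1 (valence 2) → 1 H
  atom 5: C, bond orders sum to 4 (valence 4) → 0 H
  atom 6: C, bond orders sum to 4 (valence 4) → 0 H
  atom 7: C, bond orders sum to 3 (valence 4) → 1 H
  atom 8: C, bond orders sum to 3 (valence 4) → 1 H
  atom 9: O, bond orders sum to 2 (valence 2) → 0 H
  atom 10: C, bond orders sum to 1 (valence 4) → 3 H
  atom 11: C, bond orders sum to 3 (valence 4) → 1 H
  atom 12: I (halogen, monovalent) → 0 H
  atom 13: C, bond orders sum to 2 (valence 4) → 2 H
  atom 14: C, bond orders sum to 2 (valence 4) → 2 H
  atom 15: C, bond orders sum to 4 (valence 4) → 0 H
  atom 16: F (halogen, monovalent) → 0 H
  atom 17: F (halogen, monovalent) → 0 H
  atom 18: F (halogen, monovalent) → 0 H
Totals → C:11, H:12, F:3, I:1, O:2, S:1.

C11H12F3IO2S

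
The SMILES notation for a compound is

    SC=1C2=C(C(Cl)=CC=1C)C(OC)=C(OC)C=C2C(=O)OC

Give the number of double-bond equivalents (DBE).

Molecular formula: C15H15ClO4S.
DoU = (2C + 2 + N − H − X) / 2, where X is the halogen count and O/S are ignored.
    = (2·15 + 2 + 0 − 15 − 1) / 2 = 16 / 2 = 8.

8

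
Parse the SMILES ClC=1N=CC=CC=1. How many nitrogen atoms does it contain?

1

Scan the SMILES for N atoms (remember two-letter symbols like Cl and Br are single atoms).
Nitrogen count: 1.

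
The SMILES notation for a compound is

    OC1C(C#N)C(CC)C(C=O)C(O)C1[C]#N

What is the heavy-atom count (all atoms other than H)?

Every atom symbol written in the SMILES (organic subset) is one heavy atom; implicit H are not written.
Heavy atoms by element → C:11, N:2, O:3.
Total: 16.

16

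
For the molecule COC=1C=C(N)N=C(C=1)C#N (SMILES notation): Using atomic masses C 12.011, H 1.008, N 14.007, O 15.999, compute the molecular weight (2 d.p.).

149.15 g/mol

First, the molecular formula is C7H7N3O (counting implicit H from valence).
  C: 7 × 12.011 = 84.077
  H: 7 × 1.008 = 7.056
  N: 3 × 14.007 = 42.021
  O: 1 × 15.999 = 15.999
Sum: 7×12.011 + 7×1.008 + 3×14.007 + 1×15.999 = 149.153 → 149.15 g/mol.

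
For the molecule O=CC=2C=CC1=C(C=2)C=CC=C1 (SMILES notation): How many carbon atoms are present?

Count every carbon token in the SMILES (each C, including those in ring-closure positions and inside branches).
Carbon count: 11.

11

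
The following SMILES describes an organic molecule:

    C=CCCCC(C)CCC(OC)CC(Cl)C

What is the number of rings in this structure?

0

In SMILES, each pair of matching ring-closure digits denotes one ring-closing bond; the number of such bonds equals the number of independent rings.
Ring-closure bonds here: 0.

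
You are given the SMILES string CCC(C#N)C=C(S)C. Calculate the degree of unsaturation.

3

Molecular formula: C7H11NS.
DoU = (2C + 2 + N − H − X) / 2, where X is the halogen count and O/S are ignored.
    = (2·7 + 2 + 1 − 11 − 0) / 2 = 6 / 2 = 3.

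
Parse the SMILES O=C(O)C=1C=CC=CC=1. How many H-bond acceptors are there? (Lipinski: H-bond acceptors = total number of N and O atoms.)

2

N atoms: 0; O atoms: 2.
Lipinski HBA = 0 + 2 = 2.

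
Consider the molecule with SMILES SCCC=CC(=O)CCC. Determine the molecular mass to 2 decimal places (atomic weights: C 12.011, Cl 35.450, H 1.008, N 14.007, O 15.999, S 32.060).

First, the molecular formula is C8H14OS (counting implicit H from valence).
  C: 8 × 12.011 = 96.088
  H: 14 × 1.008 = 14.112
  O: 1 × 15.999 = 15.999
  S: 1 × 32.060 = 32.060
Sum: 8×12.011 + 14×1.008 + 1×15.999 + 1×32.060 = 158.259 → 158.26 g/mol.

158.26 g/mol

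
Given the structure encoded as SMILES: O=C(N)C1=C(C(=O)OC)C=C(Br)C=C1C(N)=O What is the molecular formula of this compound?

C10H9BrN2O4

Walk through each heavy atom and fill implicit hydrogens from standard valence (C 4, N 3, O 2, S 2, halogen 1):
  atom 1: O, bond orders sum to 2 (valence 2) → 0 H
  atom 2: C, bond orders sum to 4 (valence 4) → 0 H
  atom 3: N, bond orders sum to 1 (valence 3) → 2 H
  atom 4: C, bond orders sum to 4 (valence 4) → 0 H
  atom 5: C, bond orders sum to 4 (valence 4) → 0 H
  atom 6: C, bond orders sum to 4 (valence 4) → 0 H
  atom 7: O, bond orders sum to 2 (valence 2) → 0 H
  atom 8: O, bond orders sum to 2 (valence 2) → 0 H
  atom 9: C, bond orders sum to 1 (valence 4) → 3 H
  atom 10: C, bond orders sum to 3 (valence 4) → 1 H
  atom 11: C, bond orders sum to 4 (valence 4) → 0 H
  atom 12: Br (halogen, monovalent) → 0 H
  atom 13: C, bond orders sum to 3 (valence 4) → 1 H
  atom 14: C, bond orders sum to 4 (valence 4) → 0 H
  atom 15: C, bond orders sum to 4 (valence 4) → 0 H
  atom 16: N, bond orders sum to 1 (valence 3) → 2 H
  atom 17: O, bond orders sum to 2 (valence 2) → 0 H
Totals → C:10, H:9, Br:1, N:2, O:4.
In Hill order: C10H9BrN2O4.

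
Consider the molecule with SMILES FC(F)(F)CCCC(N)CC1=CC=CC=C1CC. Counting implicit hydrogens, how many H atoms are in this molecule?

Walk through each heavy atom and fill implicit hydrogens from standard valence (C 4, N 3, O 2, S 2, halogen 1):
  atom 1: F (halogen, monovalent) → 0 H
  atom 2: C, bond orders sum to 4 (valence 4) → 0 H
  atom 3: F (halogen, monovalent) → 0 H
  atom 4: F (halogen, monovalent) → 0 H
  atom 5: C, bond orders sum to 2 (valence 4) → 2 H
  atom 6: C, bond orders sum to 2 (valence 4) → 2 H
  atom 7: C, bond orders sum to 2 (valence 4) → 2 H
  atom 8: C, bond orders sum to 3 (valence 4) → 1 H
  atom 9: N, bond orders sum to 1 (valence 3) → 2 H
  atom 10: C, bond orders sum to 2 (valence 4) → 2 H
  atom 11: C, bond orders sum to 4 (valence 4) → 0 H
  atom 12: C, bond orders sum to 3 (valence 4) → 1 H
  atom 13: C, bond orders sum to 3 (valence 4) → 1 H
  atom 14: C, bond orders sum to 3 (valence 4) → 1 H
  atom 15: C, bond orders sum to 3 (valence 4) → 1 H
  atom 16: C, bond orders sum to 4 (valence 4) → 0 H
  atom 17: C, bond orders sum to 2 (valence 4) → 2 H
  atom 18: C, bond orders sum to 1 (valence 4) → 3 H
Total hydrogens: 20.

20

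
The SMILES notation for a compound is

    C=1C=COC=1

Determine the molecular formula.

C4H4O

Walk through each heavy atom and fill implicit hydrogens from standard valence (C 4, N 3, O 2, S 2, halogen 1):
  atom 1: C, bond orders sum to 3 (valence 4) → 1 H
  atom 2: C, bond orders sum to 3 (valence 4) → 1 H
  atom 3: C, bond orders sum to 3 (valence 4) → 1 H
  atom 4: O, bond orders sum to 2 (valence 2) → 0 H
  atom 5: C, bond orders sum to 3 (valence 4) → 1 H
Totals → C:4, H:4, O:1.
In Hill order: C4H4O.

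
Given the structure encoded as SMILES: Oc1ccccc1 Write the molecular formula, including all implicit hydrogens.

C6H6O

Walk through each heavy atom and fill implicit hydrogens from standard valence (C 4, N 3, O 2, S 2, halogen 1); for lowercase aromatic atoms, an aromatic c carries 1 H when it has two neighbours and 0 H with three, and aromatic n carries 0 H:
  atom 1: O, bond orders sum to 1 (valence 2) → 1 H
  atom 2: aromatic c, 3 neighbours → 0 H
  atom 3: aromatic c, 2 neighbours → 1 H
  atom 4: aromatic c, 2 neighbours → 1 H
  atom 5: aromatic c, 2 neighbours → 1 H
  atom 6: aromatic c, 2 neighbours → 1 H
  atom 7: aromatic c, 2 neighbours → 1 H
Totals → C:6, H:6, O:1.
In Hill order: C6H6O.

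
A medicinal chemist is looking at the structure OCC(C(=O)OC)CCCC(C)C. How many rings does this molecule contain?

0

In SMILES, each pair of matching ring-closure digits denotes one ring-closing bond; the number of such bonds equals the number of independent rings.
Ring-closure bonds here: 0.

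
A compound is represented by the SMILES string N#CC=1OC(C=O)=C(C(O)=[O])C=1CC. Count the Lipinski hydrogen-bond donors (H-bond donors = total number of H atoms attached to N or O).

Donors: find every N or O and count the H atoms it carries.
  atom 1 (N): bond orders sum to 3 → 0 H
  atom 4 (O): bond orders sum to 2 → 0 H
  atom 7 (O): bond orders sum to 2 → 0 H
  atom 10 (O): bond orders sum to 1 → 1 H
  atom 11 (O): bond orders sum to 2 → 0 H
Lipinski HBD = 1.

1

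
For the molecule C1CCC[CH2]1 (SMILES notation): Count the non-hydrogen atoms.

Every atom symbol written in the SMILES (organic subset) is one heavy atom; implicit H are not written.
Heavy atoms by element → C:5.
Total: 5.

5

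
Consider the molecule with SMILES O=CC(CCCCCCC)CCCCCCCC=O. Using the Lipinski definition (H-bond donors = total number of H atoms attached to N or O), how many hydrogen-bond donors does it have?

0

Donors: find every N or O and count the H atoms it carries.
  atom 1 (O): bond orders sum to 2 → 0 H
  atom 19 (O): bond orders sum to 2 → 0 H
Lipinski HBD = 0.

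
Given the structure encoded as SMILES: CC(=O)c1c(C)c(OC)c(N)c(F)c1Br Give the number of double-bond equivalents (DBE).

Molecular formula: C10H11BrFNO2.
DoU = (2C + 2 + N − H − X) / 2, where X is the halogen count and O/S are ignored.
    = (2·10 + 2 + 1 − 11 − 2) / 2 = 10 / 2 = 5.

5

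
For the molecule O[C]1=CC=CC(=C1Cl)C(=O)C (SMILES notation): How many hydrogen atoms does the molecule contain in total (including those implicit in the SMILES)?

Walk through each heavy atom and fill implicit hydrogens from standard valence (C 4, N 3, O 2, S 2, halogen 1):
  atom 1: O, bond orders sum to 1 (valence 2) → 1 H
  atom 2: C with explicit H count 0
  atom 3: C, bond orders sum to 3 (valence 4) → 1 H
  atom 4: C, bond orders sum to 3 (valence 4) → 1 H
  atom 5: C, bond orders sum to 3 (valence 4) → 1 H
  atom 6: C, bond orders sum to 4 (valence 4) → 0 H
  atom 7: C, bond orders sum to 4 (valence 4) → 0 H
  atom 8: Cl (halogen, monovalent) → 0 H
  atom 9: C, bond orders sum to 4 (valence 4) → 0 H
  atom 10: O, bond orders sum to 2 (valence 2) → 0 H
  atom 11: C, bond orders sum to 1 (valence 4) → 3 H
Total hydrogens: 7.

7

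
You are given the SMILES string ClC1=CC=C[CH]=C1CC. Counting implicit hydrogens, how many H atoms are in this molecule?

Walk through each heavy atom and fill implicit hydrogens from standard valence (C 4, N 3, O 2, S 2, halogen 1):
  atom 1: Cl (halogen, monovalent) → 0 H
  atom 2: C, bond orders sum to 4 (valence 4) → 0 H
  atom 3: C, bond orders sum to 3 (valence 4) → 1 H
  atom 4: C, bond orders sum to 3 (valence 4) → 1 H
  atom 5: C, bond orders sum to 3 (valence 4) → 1 H
  atom 6: C with explicit H count 1
  atom 7: C, bond orders sum to 4 (valence 4) → 0 H
  atom 8: C, bond orders sum to 2 (valence 4) → 2 H
  atom 9: C, bond orders sum to 1 (valence 4) → 3 H
Total hydrogens: 9.

9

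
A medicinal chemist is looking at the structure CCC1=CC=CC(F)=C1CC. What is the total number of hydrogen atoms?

Walk through each heavy atom and fill implicit hydrogens from standard valence (C 4, N 3, O 2, S 2, halogen 1):
  atom 1: C, bond orders sum to 1 (valence 4) → 3 H
  atom 2: C, bond orders sum to 2 (valence 4) → 2 H
  atom 3: C, bond orders sum to 4 (valence 4) → 0 H
  atom 4: C, bond orders sum to 3 (valence 4) → 1 H
  atom 5: C, bond orders sum to 3 (valence 4) → 1 H
  atom 6: C, bond orders sum to 3 (valence 4) → 1 H
  atom 7: C, bond orders sum to 4 (valence 4) → 0 H
  atom 8: F (halogen, monovalent) → 0 H
  atom 9: C, bond orders sum to 4 (valence 4) → 0 H
  atom 10: C, bond orders sum to 2 (valence 4) → 2 H
  atom 11: C, bond orders sum to 1 (valence 4) → 3 H
Total hydrogens: 13.

13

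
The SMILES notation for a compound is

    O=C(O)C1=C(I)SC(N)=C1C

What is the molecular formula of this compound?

C6H6INO2S

Walk through each heavy atom and fill implicit hydrogens from standard valence (C 4, N 3, O 2, S 2, halogen 1):
  atom 1: O, bond orders sum to 2 (valence 2) → 0 H
  atom 2: C, bond orders sum to 4 (valence 4) → 0 H
  atom 3: O, bond orders sum to 1 (valence 2) → 1 H
  atom 4: C, bond orders sum to 4 (valence 4) → 0 H
  atom 5: C, bond orders sum to 4 (valence 4) → 0 H
  atom 6: I (halogen, monovalent) → 0 H
  atom 7: S, bond orders sum to 2 (valence 2) → 0 H
  atom 8: C, bond orders sum to 4 (valence 4) → 0 H
  atom 9: N, bond orders sum to 1 (valence 3) → 2 H
  atom 10: C, bond orders sum to 4 (valence 4) → 0 H
  atom 11: C, bond orders sum to 1 (valence 4) → 3 H
Totals → C:6, H:6, I:1, N:1, O:2, S:1.
In Hill order: C6H6INO2S.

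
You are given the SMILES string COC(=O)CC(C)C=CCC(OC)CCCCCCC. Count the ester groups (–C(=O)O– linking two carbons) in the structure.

The ester motif appears at heavy-atom position 3 in the SMILES.
Other groups present: 1 alkene, 1 ether.
Ester count: 1.

1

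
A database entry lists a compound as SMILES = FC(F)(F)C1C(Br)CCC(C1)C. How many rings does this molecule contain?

In SMILES, each pair of matching ring-closure digits denotes one ring-closing bond; the number of such bonds equals the number of independent rings.
Ring-closure bonds here: 1.

1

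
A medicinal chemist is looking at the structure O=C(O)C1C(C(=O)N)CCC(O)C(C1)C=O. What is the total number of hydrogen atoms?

Walk through each heavy atom and fill implicit hydrogens from standard valence (C 4, N 3, O 2, S 2, halogen 1):
  atom 1: O, bond orders sum to 2 (valence 2) → 0 H
  atom 2: C, bond orders sum to 4 (valence 4) → 0 H
  atom 3: O, bond orders sum to 1 (valence 2) → 1 H
  atom 4: C, bond orders sum to 3 (valence 4) → 1 H
  atom 5: C, bond orders sum to 3 (valence 4) → 1 H
  atom 6: C, bond orders sum to 4 (valence 4) → 0 H
  atom 7: O, bond orders sum to 2 (valence 2) → 0 H
  atom 8: N, bond orders sum to 1 (valence 3) → 2 H
  atom 9: C, bond orders sum to 2 (valence 4) → 2 H
  atom 10: C, bond orders sum to 2 (valence 4) → 2 H
  atom 11: C, bond orders sum to 3 (valence 4) → 1 H
  atom 12: O, bond orders sum to 1 (valence 2) → 1 H
  atom 13: C, bond orders sum to 3 (valence 4) → 1 H
  atom 14: C, bond orders sum to 2 (valence 4) → 2 H
  atom 15: C, bond orders sum to 3 (valence 4) → 1 H
  atom 16: O, bond orders sum to 2 (valence 2) → 0 H
Total hydrogens: 15.

15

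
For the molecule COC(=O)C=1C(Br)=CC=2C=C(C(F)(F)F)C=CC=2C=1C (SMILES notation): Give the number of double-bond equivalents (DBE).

Molecular formula: C14H10BrF3O2.
DoU = (2C + 2 + N − H − X) / 2, where X is the halogen count and O/S are ignored.
    = (2·14 + 2 + 0 − 10 − 4) / 2 = 16 / 2 = 8.

8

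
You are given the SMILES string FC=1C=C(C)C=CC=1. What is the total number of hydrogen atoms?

Walk through each heavy atom and fill implicit hydrogens from standard valence (C 4, N 3, O 2, S 2, halogen 1):
  atom 1: F (halogen, monovalent) → 0 H
  atom 2: C, bond orders sum to 4 (valence 4) → 0 H
  atom 3: C, bond orders sum to 3 (valence 4) → 1 H
  atom 4: C, bond orders sum to 4 (valence 4) → 0 H
  atom 5: C, bond orders sum to 1 (valence 4) → 3 H
  atom 6: C, bond orders sum to 3 (valence 4) → 1 H
  atom 7: C, bond orders sum to 3 (valence 4) → 1 H
  atom 8: C, bond orders sum to 3 (valence 4) → 1 H
Total hydrogens: 7.

7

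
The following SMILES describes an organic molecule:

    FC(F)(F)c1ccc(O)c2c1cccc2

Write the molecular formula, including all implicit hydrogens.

Walk through each heavy atom and fill implicit hydrogens from standard valence (C 4, N 3, O 2, S 2, halogen 1); for lowercase aromatic atoms, an aromatic c carries 1 H when it has two neighbours and 0 H with three, and aromatic n carries 0 H:
  atom 1: F (halogen, monovalent) → 0 H
  atom 2: C, bond orders sum to 4 (valence 4) → 0 H
  atom 3: F (halogen, monovalent) → 0 H
  atom 4: F (halogen, monovalent) → 0 H
  atom 5: aromatic c, 3 neighbours → 0 H
  atom 6: aromatic c, 2 neighbours → 1 H
  atom 7: aromatic c, 2 neighbours → 1 H
  atom 8: aromatic c, 3 neighbours → 0 H
  atom 9: O, bond orders sum to 1 (valence 2) → 1 H
  atom 10: aromatic c, 3 neighbours → 0 H
  atom 11: aromatic c, 3 neighbours → 0 H
  atom 12: aromatic c, 2 neighbours → 1 H
  atom 13: aromatic c, 2 neighbours → 1 H
  atom 14: aromatic c, 2 neighbours → 1 H
  atom 15: aromatic c, 2 neighbours → 1 H
Totals → C:11, H:7, F:3, O:1.

C11H7F3O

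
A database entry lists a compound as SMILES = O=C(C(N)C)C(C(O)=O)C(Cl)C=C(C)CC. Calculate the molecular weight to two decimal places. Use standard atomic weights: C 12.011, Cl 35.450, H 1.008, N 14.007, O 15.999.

247.72 g/mol

First, the molecular formula is C11H18ClNO3 (counting implicit H from valence).
  C: 11 × 12.011 = 132.121
  Cl: 1 × 35.450 = 35.450
  H: 18 × 1.008 = 18.144
  N: 1 × 14.007 = 14.007
  O: 3 × 15.999 = 47.997
Sum: 11×12.011 + 1×35.450 + 18×1.008 + 1×14.007 + 3×15.999 = 247.719 → 247.72 g/mol.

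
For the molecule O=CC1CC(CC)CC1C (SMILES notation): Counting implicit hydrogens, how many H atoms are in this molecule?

Walk through each heavy atom and fill implicit hydrogens from standard valence (C 4, N 3, O 2, S 2, halogen 1):
  atom 1: O, bond orders sum to 2 (valence 2) → 0 H
  atom 2: C, bond orders sum to 3 (valence 4) → 1 H
  atom 3: C, bond orders sum to 3 (valence 4) → 1 H
  atom 4: C, bond orders sum to 2 (valence 4) → 2 H
  atom 5: C, bond orders sum to 3 (valence 4) → 1 H
  atom 6: C, bond orders sum to 2 (valence 4) → 2 H
  atom 7: C, bond orders sum to 1 (valence 4) → 3 H
  atom 8: C, bond orders sum to 2 (valence 4) → 2 H
  atom 9: C, bond orders sum to 3 (valence 4) → 1 H
  atom 10: C, bond orders sum to 1 (valence 4) → 3 H
Total hydrogens: 16.

16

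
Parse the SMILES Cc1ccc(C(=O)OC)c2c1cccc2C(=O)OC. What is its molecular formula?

C15H14O4

Walk through each heavy atom and fill implicit hydrogens from standard valence (C 4, N 3, O 2, S 2, halogen 1); for lowercase aromatic atoms, an aromatic c carries 1 H when it has two neighbours and 0 H with three, and aromatic n carries 0 H:
  atom 1: C, bond orders sum to 1 (valence 4) → 3 H
  atom 2: aromatic c, 3 neighbours → 0 H
  atom 3: aromatic c, 2 neighbours → 1 H
  atom 4: aromatic c, 2 neighbours → 1 H
  atom 5: aromatic c, 3 neighbours → 0 H
  atom 6: C, bond orders sum to 4 (valence 4) → 0 H
  atom 7: O, bond orders sum to 2 (valence 2) → 0 H
  atom 8: O, bond orders sum to 2 (valence 2) → 0 H
  atom 9: C, bond orders sum to 1 (valence 4) → 3 H
  atom 10: aromatic c, 3 neighbours → 0 H
  atom 11: aromatic c, 3 neighbours → 0 H
  atom 12: aromatic c, 2 neighbours → 1 H
  atom 13: aromatic c, 2 neighbours → 1 H
  atom 14: aromatic c, 2 neighbours → 1 H
  atom 15: aromatic c, 3 neighbours → 0 H
  atom 16: C, bond orders sum to 4 (valence 4) → 0 H
  atom 17: O, bond orders sum to 2 (valence 2) → 0 H
  atom 18: O, bond orders sum to 2 (valence 2) → 0 H
  atom 19: C, bond orders sum to 1 (valence 4) → 3 H
Totals → C:15, H:14, O:4.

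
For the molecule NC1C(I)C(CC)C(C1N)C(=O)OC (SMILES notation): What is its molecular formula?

C9H17IN2O2

Walk through each heavy atom and fill implicit hydrogens from standard valence (C 4, N 3, O 2, S 2, halogen 1):
  atom 1: N, bond orders sum to 1 (valence 3) → 2 H
  atom 2: C, bond orders sum to 3 (valence 4) → 1 H
  atom 3: C, bond orders sum to 3 (valence 4) → 1 H
  atom 4: I (halogen, monovalent) → 0 H
  atom 5: C, bond orders sum to 3 (valence 4) → 1 H
  atom 6: C, bond orders sum to 2 (valence 4) → 2 H
  atom 7: C, bond orders sum to 1 (valence 4) → 3 H
  atom 8: C, bond orders sum to 3 (valence 4) → 1 H
  atom 9: C, bond orders sum to 3 (valence 4) → 1 H
  atom 10: N, bond orders sum to 1 (valence 3) → 2 H
  atom 11: C, bond orders sum to 4 (valence 4) → 0 H
  atom 12: O, bond orders sum to 2 (valence 2) → 0 H
  atom 13: O, bond orders sum to 2 (valence 2) → 0 H
  atom 14: C, bond orders sum to 1 (valence 4) → 3 H
Totals → C:9, H:17, I:1, N:2, O:2.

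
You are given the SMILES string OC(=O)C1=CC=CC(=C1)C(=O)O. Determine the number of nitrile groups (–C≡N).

0

Scan the SMILES for the nitrile motif — none present.
Groups that are present: 2 carboxylic acid.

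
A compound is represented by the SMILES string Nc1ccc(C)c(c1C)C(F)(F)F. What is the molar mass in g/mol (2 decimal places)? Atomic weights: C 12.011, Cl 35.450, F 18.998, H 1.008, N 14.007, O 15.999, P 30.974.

189.18 g/mol

First, the molecular formula is C9H10F3N (counting implicit H from valence).
  C: 9 × 12.011 = 108.099
  F: 3 × 18.998 = 56.994
  H: 10 × 1.008 = 10.080
  N: 1 × 14.007 = 14.007
Sum: 9×12.011 + 3×18.998 + 10×1.008 + 1×14.007 = 189.180 → 189.18 g/mol.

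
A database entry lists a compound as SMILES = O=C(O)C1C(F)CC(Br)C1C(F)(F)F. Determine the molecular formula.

Walk through each heavy atom and fill implicit hydrogens from standard valence (C 4, N 3, O 2, S 2, halogen 1):
  atom 1: O, bond orders sum to 2 (valence 2) → 0 H
  atom 2: C, bond orders sum to 4 (valence 4) → 0 H
  atom 3: O, bond orders sum to 1 (valence 2) → 1 H
  atom 4: C, bond orders sum to 3 (valence 4) → 1 H
  atom 5: C, bond orders sum to 3 (valence 4) → 1 H
  atom 6: F (halogen, monovalent) → 0 H
  atom 7: C, bond orders sum to 2 (valence 4) → 2 H
  atom 8: C, bond orders sum to 3 (valence 4) → 1 H
  atom 9: Br (halogen, monovalent) → 0 H
  atom 10: C, bond orders sum to 3 (valence 4) → 1 H
  atom 11: C, bond orders sum to 4 (valence 4) → 0 H
  atom 12: F (halogen, monovalent) → 0 H
  atom 13: F (halogen, monovalent) → 0 H
  atom 14: F (halogen, monovalent) → 0 H
Totals → C:7, H:7, Br:1, F:4, O:2.

C7H7BrF4O2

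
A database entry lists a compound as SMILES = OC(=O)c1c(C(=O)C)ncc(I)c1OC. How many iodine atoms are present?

Scan the SMILES for I atoms (remember two-letter symbols like Cl and Br are single atoms).
Iodine count: 1.

1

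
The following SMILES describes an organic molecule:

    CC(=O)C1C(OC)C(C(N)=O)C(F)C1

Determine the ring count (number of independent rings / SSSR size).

1

In SMILES, each pair of matching ring-closure digits denotes one ring-closing bond; the number of such bonds equals the number of independent rings.
Ring-closure bonds here: 1.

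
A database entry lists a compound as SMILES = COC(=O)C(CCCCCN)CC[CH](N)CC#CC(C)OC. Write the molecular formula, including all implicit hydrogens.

C17H32N2O3

Walk through each heavy atom and fill implicit hydrogens from standard valence (C 4, N 3, O 2, S 2, halogen 1):
  atom 1: C, bond orders sum to 1 (valence 4) → 3 H
  atom 2: O, bond orders sum to 2 (valence 2) → 0 H
  atom 3: C, bond orders sum to 4 (valence 4) → 0 H
  atom 4: O, bond orders sum to 2 (valence 2) → 0 H
  atom 5: C, bond orders sum to 3 (valence 4) → 1 H
  atom 6: C, bond orders sum to 2 (valence 4) → 2 H
  atom 7: C, bond orders sum to 2 (valence 4) → 2 H
  atom 8: C, bond orders sum to 2 (valence 4) → 2 H
  atom 9: C, bond orders sum to 2 (valence 4) → 2 H
  atom 10: C, bond orders sum to 2 (valence 4) → 2 H
  atom 11: N, bond orders sum to 1 (valence 3) → 2 H
  atom 12: C, bond orders sum to 2 (valence 4) → 2 H
  atom 13: C, bond orders sum to 2 (valence 4) → 2 H
  atom 14: C with explicit H count 1
  atom 15: N, bond orders sum to 1 (valence 3) → 2 H
  atom 16: C, bond orders sum to 2 (valence 4) → 2 H
  atom 17: C, bond orders sum to 4 (valence 4) → 0 H
  atom 18: C, bond orders sum to 4 (valence 4) → 0 H
  atom 19: C, bond orders sum to 3 (valence 4) → 1 H
  atom 20: C, bond orders sum to 1 (valence 4) → 3 H
  atom 21: O, bond orders sum to 2 (valence 2) → 0 H
  atom 22: C, bond orders sum to 1 (valence 4) → 3 H
Totals → C:17, H:32, N:2, O:3.
In Hill order: C17H32N2O3.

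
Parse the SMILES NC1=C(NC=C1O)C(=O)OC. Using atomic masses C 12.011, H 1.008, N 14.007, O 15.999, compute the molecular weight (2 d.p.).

First, the molecular formula is C6H8N2O3 (counting implicit H from valence).
  C: 6 × 12.011 = 72.066
  H: 8 × 1.008 = 8.064
  N: 2 × 14.007 = 28.014
  O: 3 × 15.999 = 47.997
Sum: 6×12.011 + 8×1.008 + 2×14.007 + 3×15.999 = 156.141 → 156.14 g/mol.

156.14 g/mol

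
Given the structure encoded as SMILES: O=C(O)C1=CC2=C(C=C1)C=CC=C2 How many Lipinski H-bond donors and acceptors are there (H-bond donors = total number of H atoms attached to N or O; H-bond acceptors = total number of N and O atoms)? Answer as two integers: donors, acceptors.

Donors: find every N or O and count the H atoms it carries.
  atom 1 (O): bond orders sum to 2 → 0 H
  atom 3 (O): bond orders sum to 1 → 1 H
Lipinski HBD = 1.
Acceptors: N atoms = 0, O atoms = 2 → HBA = 2.

1, 2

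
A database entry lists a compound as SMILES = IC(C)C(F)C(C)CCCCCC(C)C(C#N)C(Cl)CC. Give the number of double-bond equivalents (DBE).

Degree of unsaturation = (number of rings) + (number of π bonds).
Ring closures in the SMILES: 0.
π bonds: 1 triple bond (each 2 DoU) → 2 DoU from unsaturation.
Total DoU = 0 + 2 = 2.

2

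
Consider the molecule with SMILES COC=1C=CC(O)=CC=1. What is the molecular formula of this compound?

Walk through each heavy atom and fill implicit hydrogens from standard valence (C 4, N 3, O 2, S 2, halogen 1):
  atom 1: C, bond orders sum to 1 (valence 4) → 3 H
  atom 2: O, bond orders sum to 2 (valence 2) → 0 H
  atom 3: C, bond orders sum to 4 (valence 4) → 0 H
  atom 4: C, bond orders sum to 3 (valence 4) → 1 H
  atom 5: C, bond orders sum to 3 (valence 4) → 1 H
  atom 6: C, bond orders sum to 4 (valence 4) → 0 H
  atom 7: O, bond orders sum to 1 (valence 2) → 1 H
  atom 8: C, bond orders sum to 3 (valence 4) → 1 H
  atom 9: C, bond orders sum to 3 (valence 4) → 1 H
Totals → C:7, H:8, O:2.
In Hill order: C7H8O2.

C7H8O2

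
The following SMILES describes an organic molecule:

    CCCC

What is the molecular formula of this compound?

C4H10

Walk through each heavy atom and fill implicit hydrogens from standard valence (C 4, N 3, O 2, S 2, halogen 1):
  atom 1: C, bond orders sum to 1 (valence 4) → 3 H
  atom 2: C, bond orders sum to 2 (valence 4) → 2 H
  atom 3: C, bond orders sum to 2 (valence 4) → 2 H
  atom 4: C, bond orders sum to 1 (valence 4) → 3 H
Totals → C:4, H:10.
In Hill order: C4H10.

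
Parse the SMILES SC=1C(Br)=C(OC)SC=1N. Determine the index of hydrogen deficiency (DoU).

Degree of unsaturation = (number of rings) + (number of π bonds).
Ring closures in the SMILES: 1.
π bonds: 2 double bonds (each 1 DoU) → 2 DoU from unsaturation.
Total DoU = 1 + 2 = 3.

3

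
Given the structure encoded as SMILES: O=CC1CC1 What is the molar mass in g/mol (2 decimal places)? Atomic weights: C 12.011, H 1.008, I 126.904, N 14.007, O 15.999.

70.09 g/mol

First, the molecular formula is C4H6O (counting implicit H from valence).
  C: 4 × 12.011 = 48.044
  H: 6 × 1.008 = 6.048
  O: 1 × 15.999 = 15.999
Sum: 4×12.011 + 6×1.008 + 1×15.999 = 70.091 → 70.09 g/mol.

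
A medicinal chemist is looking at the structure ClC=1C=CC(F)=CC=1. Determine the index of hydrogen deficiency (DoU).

4

Molecular formula: C6H4ClF.
DoU = (2C + 2 + N − H − X) / 2, where X is the halogen count and O/S are ignored.
    = (2·6 + 2 + 0 − 4 − 2) / 2 = 8 / 2 = 4.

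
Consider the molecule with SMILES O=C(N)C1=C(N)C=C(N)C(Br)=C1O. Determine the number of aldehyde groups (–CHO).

0

Scan the SMILES for the aldehyde motif — none present.
Groups that are present: 1 amide, 1 hydroxyl, 2 primary amine.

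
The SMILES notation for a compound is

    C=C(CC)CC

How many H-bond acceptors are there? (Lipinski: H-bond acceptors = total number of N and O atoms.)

0

N atoms: 0; O atoms: 0.
Lipinski HBA = 0 + 0 = 0.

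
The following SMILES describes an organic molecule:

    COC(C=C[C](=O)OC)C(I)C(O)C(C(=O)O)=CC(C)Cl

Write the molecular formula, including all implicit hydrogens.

C13H18ClIO6

Walk through each heavy atom and fill implicit hydrogens from standard valence (C 4, N 3, O 2, S 2, halogen 1):
  atom 1: C, bond orders sum to 1 (valence 4) → 3 H
  atom 2: O, bond orders sum to 2 (valence 2) → 0 H
  atom 3: C, bond orders sum to 3 (valence 4) → 1 H
  atom 4: C, bond orders sum to 3 (valence 4) → 1 H
  atom 5: C, bond orders sum to 3 (valence 4) → 1 H
  atom 6: C with explicit H count 0
  atom 7: O, bond orders sum to 2 (valence 2) → 0 H
  atom 8: O, bond orders sum to 2 (valence 2) → 0 H
  atom 9: C, bond orders sum to 1 (valence 4) → 3 H
  atom 10: C, bond orders sum to 3 (valence 4) → 1 H
  atom 11: I (halogen, monovalent) → 0 H
  atom 12: C, bond orders sum to 3 (valence 4) → 1 H
  atom 13: O, bond orders sum to 1 (valence 2) → 1 H
  atom 14: C, bond orders sum to 4 (valence 4) → 0 H
  atom 15: C, bond orders sum to 4 (valence 4) → 0 H
  atom 16: O, bond orders sum to 2 (valence 2) → 0 H
  atom 17: O, bond orders sum to 1 (valence 2) → 1 H
  atom 18: C, bond orders sum to 3 (valence 4) → 1 H
  atom 19: C, bond orders sum to 3 (valence 4) → 1 H
  atom 20: C, bond orders sum to 1 (valence 4) → 3 H
  atom 21: Cl (halogen, monovalent) → 0 H
Totals → C:13, H:18, Cl:1, I:1, O:6.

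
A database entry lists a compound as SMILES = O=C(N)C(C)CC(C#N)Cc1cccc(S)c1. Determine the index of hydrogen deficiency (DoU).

7

Molecular formula: C13H16N2OS.
DoU = (2C + 2 + N − H − X) / 2, where X is the halogen count and O/S are ignored.
    = (2·13 + 2 + 2 − 16 − 0) / 2 = 14 / 2 = 7.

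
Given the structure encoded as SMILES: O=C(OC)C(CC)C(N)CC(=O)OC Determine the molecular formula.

C9H17NO4

Walk through each heavy atom and fill implicit hydrogens from standard valence (C 4, N 3, O 2, S 2, halogen 1):
  atom 1: O, bond orders sum to 2 (valence 2) → 0 H
  atom 2: C, bond orders sum to 4 (valence 4) → 0 H
  atom 3: O, bond orders sum to 2 (valence 2) → 0 H
  atom 4: C, bond orders sum to 1 (valence 4) → 3 H
  atom 5: C, bond orders sum to 3 (valence 4) → 1 H
  atom 6: C, bond orders sum to 2 (valence 4) → 2 H
  atom 7: C, bond orders sum to 1 (valence 4) → 3 H
  atom 8: C, bond orders sum to 3 (valence 4) → 1 H
  atom 9: N, bond orders sum to 1 (valence 3) → 2 H
  atom 10: C, bond orders sum to 2 (valence 4) → 2 H
  atom 11: C, bond orders sum to 4 (valence 4) → 0 H
  atom 12: O, bond orders sum to 2 (valence 2) → 0 H
  atom 13: O, bond orders sum to 2 (valence 2) → 0 H
  atom 14: C, bond orders sum to 1 (valence 4) → 3 H
Totals → C:9, H:17, N:1, O:4.
In Hill order: C9H17NO4.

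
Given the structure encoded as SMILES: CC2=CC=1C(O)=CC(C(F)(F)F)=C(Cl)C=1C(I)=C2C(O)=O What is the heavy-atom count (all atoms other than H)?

Every atom symbol written in the SMILES (organic subset) is one heavy atom; implicit H are not written.
Heavy atoms by element → C:13, Cl:1, F:3, I:1, O:3.
Total: 21.

21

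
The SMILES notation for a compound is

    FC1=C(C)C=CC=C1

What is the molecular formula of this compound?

Walk through each heavy atom and fill implicit hydrogens from standard valence (C 4, N 3, O 2, S 2, halogen 1):
  atom 1: F (halogen, monovalent) → 0 H
  atom 2: C, bond orders sum to 4 (valence 4) → 0 H
  atom 3: C, bond orders sum to 4 (valence 4) → 0 H
  atom 4: C, bond orders sum to 1 (valence 4) → 3 H
  atom 5: C, bond orders sum to 3 (valence 4) → 1 H
  atom 6: C, bond orders sum to 3 (valence 4) → 1 H
  atom 7: C, bond orders sum to 3 (valence 4) → 1 H
  atom 8: C, bond orders sum to 3 (valence 4) → 1 H
Totals → C:7, H:7, F:1.

C7H7F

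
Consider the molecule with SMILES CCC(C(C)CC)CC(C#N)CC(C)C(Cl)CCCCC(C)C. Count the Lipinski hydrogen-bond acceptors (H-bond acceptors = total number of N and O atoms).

1

N atoms: 1; O atoms: 0.
Lipinski HBA = 1 + 0 = 1.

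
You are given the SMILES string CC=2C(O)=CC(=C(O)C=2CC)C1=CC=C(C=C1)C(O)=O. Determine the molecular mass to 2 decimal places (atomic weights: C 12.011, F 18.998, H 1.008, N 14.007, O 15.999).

272.30 g/mol

First, the molecular formula is C16H16O4 (counting implicit H from valence).
  C: 16 × 12.011 = 192.176
  H: 16 × 1.008 = 16.128
  O: 4 × 15.999 = 63.996
Sum: 16×12.011 + 16×1.008 + 4×15.999 = 272.300 → 272.30 g/mol.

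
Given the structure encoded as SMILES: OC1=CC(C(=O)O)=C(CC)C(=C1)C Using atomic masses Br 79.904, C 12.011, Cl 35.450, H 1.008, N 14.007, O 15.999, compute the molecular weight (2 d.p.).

First, the molecular formula is C10H12O3 (counting implicit H from valence).
  C: 10 × 12.011 = 120.110
  H: 12 × 1.008 = 12.096
  O: 3 × 15.999 = 47.997
Sum: 10×12.011 + 12×1.008 + 3×15.999 = 180.203 → 180.20 g/mol.

180.20 g/mol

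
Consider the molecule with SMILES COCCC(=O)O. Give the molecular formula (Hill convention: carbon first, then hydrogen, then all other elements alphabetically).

Walk through each heavy atom and fill implicit hydrogens from standard valence (C 4, N 3, O 2, S 2, halogen 1):
  atom 1: C, bond orders sum to 1 (valence 4) → 3 H
  atom 2: O, bond orders sum to 2 (valence 2) → 0 H
  atom 3: C, bond orders sum to 2 (valence 4) → 2 H
  atom 4: C, bond orders sum to 2 (valence 4) → 2 H
  atom 5: C, bond orders sum to 4 (valence 4) → 0 H
  atom 6: O, bond orders sum to 2 (valence 2) → 0 H
  atom 7: O, bond orders sum to 1 (valence 2) → 1 H
Totals → C:4, H:8, O:3.
In Hill order: C4H8O3.

C4H8O3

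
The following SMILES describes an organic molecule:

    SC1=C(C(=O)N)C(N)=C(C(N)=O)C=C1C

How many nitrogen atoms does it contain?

Scan the SMILES for N atoms (remember two-letter symbols like Cl and Br are single atoms).
Nitrogen count: 3.

3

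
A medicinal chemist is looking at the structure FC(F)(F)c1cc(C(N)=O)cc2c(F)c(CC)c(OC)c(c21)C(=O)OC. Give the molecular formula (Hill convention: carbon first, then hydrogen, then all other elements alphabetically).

Walk through each heavy atom and fill implicit hydrogens from standard valence (C 4, N 3, O 2, S 2, halogen 1); for lowercase aromatic atoms, an aromatic c carries 1 H when it has two neighbours and 0 H with three, and aromatic n carries 0 H:
  atom 1: F (halogen, monovalent) → 0 H
  atom 2: C, bond orders sum to 4 (valence 4) → 0 H
  atom 3: F (halogen, monovalent) → 0 H
  atom 4: F (halogen, monovalent) → 0 H
  atom 5: aromatic c, 3 neighbours → 0 H
  atom 6: aromatic c, 2 neighbours → 1 H
  atom 7: aromatic c, 3 neighbours → 0 H
  atom 8: C, bond orders sum to 4 (valence 4) → 0 H
  atom 9: N, bond orders sum to 1 (valence 3) → 2 H
  atom 10: O, bond orders sum to 2 (valence 2) → 0 H
  atom 11: aromatic c, 2 neighbours → 1 H
  atom 12: aromatic c, 3 neighbours → 0 H
  atom 13: aromatic c, 3 neighbours → 0 H
  atom 14: F (halogen, monovalent) → 0 H
  atom 15: aromatic c, 3 neighbours → 0 H
  atom 16: C, bond orders sum to 2 (valence 4) → 2 H
  atom 17: C, bond orders sum to 1 (valence 4) → 3 H
  atom 18: aromatic c, 3 neighbours → 0 H
  atom 19: O, bond orders sum to 2 (valence 2) → 0 H
  atom 20: C, bond orders sum to 1 (valence 4) → 3 H
  atom 21: aromatic c, 3 neighbours → 0 H
  atom 22: aromatic c, 3 neighbours → 0 H
  atom 23: C, bond orders sum to 4 (valence 4) → 0 H
  atom 24: O, bond orders sum to 2 (valence 2) → 0 H
  atom 25: O, bond orders sum to 2 (valence 2) → 0 H
  atom 26: C, bond orders sum to 1 (valence 4) → 3 H
Totals → C:17, H:15, F:4, N:1, O:4.

C17H15F4NO4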